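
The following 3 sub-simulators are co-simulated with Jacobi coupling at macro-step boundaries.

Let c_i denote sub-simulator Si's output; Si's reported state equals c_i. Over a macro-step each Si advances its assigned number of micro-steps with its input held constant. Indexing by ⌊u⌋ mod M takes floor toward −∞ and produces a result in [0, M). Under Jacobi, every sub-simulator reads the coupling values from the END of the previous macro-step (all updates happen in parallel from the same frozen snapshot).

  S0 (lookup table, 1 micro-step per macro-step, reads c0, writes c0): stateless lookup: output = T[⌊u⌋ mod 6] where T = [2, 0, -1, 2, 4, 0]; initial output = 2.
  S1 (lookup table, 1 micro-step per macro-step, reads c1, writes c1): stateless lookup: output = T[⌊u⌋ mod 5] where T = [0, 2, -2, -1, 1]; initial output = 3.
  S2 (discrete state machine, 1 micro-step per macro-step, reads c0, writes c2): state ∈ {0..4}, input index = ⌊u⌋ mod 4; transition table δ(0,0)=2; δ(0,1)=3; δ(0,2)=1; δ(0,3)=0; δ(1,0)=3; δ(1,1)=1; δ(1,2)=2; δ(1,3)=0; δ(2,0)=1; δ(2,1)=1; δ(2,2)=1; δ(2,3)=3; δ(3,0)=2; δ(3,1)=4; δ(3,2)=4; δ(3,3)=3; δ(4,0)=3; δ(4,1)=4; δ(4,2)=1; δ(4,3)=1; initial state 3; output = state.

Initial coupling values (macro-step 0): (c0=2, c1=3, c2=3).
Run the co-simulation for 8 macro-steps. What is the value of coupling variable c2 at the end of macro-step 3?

c2 at macro-step 3 = 3

macro 1: S0 reads c0=2 → after 1×micro: -1; S1 reads c1=3 → after 1×micro: -1; S2 reads c0=2 → after 1×micro: 4 ⇒ (c0=-1, c1=-1, c2=4)
macro 2: S0 reads c0=-1 → after 1×micro: 0; S1 reads c1=-1 → after 1×micro: 1; S2 reads c0=-1 → after 1×micro: 1 ⇒ (c0=0, c1=1, c2=1)
macro 3: S0 reads c0=0 → after 1×micro: 2; S1 reads c1=1 → after 1×micro: 2; S2 reads c0=0 → after 1×micro: 3 ⇒ (c0=2, c1=2, c2=3)
macro 4: S0 reads c0=2 → after 1×micro: -1; S1 reads c1=2 → after 1×micro: -2; S2 reads c0=2 → after 1×micro: 4 ⇒ (c0=-1, c1=-2, c2=4)
macro 5: S0 reads c0=-1 → after 1×micro: 0; S1 reads c1=-2 → after 1×micro: -1; S2 reads c0=-1 → after 1×micro: 1 ⇒ (c0=0, c1=-1, c2=1)
macro 6: S0 reads c0=0 → after 1×micro: 2; S1 reads c1=-1 → after 1×micro: 1; S2 reads c0=0 → after 1×micro: 3 ⇒ (c0=2, c1=1, c2=3)
macro 7: S0 reads c0=2 → after 1×micro: -1; S1 reads c1=1 → after 1×micro: 2; S2 reads c0=2 → after 1×micro: 4 ⇒ (c0=-1, c1=2, c2=4)
macro 8: S0 reads c0=-1 → after 1×micro: 0; S1 reads c1=2 → after 1×micro: -2; S2 reads c0=-1 → after 1×micro: 1 ⇒ (c0=0, c1=-2, c2=1)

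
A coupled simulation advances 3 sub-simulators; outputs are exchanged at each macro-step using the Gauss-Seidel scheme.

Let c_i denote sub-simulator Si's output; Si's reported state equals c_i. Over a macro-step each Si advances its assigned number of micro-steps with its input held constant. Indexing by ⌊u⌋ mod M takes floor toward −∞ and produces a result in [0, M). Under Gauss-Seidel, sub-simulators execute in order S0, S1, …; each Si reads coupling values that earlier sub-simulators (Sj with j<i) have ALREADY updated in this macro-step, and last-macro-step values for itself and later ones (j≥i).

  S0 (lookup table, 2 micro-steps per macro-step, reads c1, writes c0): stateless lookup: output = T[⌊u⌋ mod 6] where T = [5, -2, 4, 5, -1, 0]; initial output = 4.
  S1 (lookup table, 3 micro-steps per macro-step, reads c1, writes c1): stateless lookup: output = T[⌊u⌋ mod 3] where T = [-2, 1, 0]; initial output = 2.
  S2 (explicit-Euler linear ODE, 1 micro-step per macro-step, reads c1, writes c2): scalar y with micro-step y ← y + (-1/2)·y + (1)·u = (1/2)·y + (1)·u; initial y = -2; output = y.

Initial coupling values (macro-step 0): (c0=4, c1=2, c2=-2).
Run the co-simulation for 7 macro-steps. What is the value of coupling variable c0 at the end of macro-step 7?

macro 1: S0 reads c1=2 → after 2×micro: 4; S1 reads c1=2 → after 3×micro: 0; S2 reads c1=0 → after 1×micro: -1 ⇒ (c0=4, c1=0, c2=-1)
macro 2: S0 reads c1=0 → after 2×micro: 5; S1 reads c1=0 → after 3×micro: -2; S2 reads c1=-2 → after 1×micro: -5/2 ⇒ (c0=5, c1=-2, c2=-5/2)
macro 3: S0 reads c1=-2 → after 2×micro: -1; S1 reads c1=-2 → after 3×micro: 1; S2 reads c1=1 → after 1×micro: -1/4 ⇒ (c0=-1, c1=1, c2=-1/4)
macro 4: S0 reads c1=1 → after 2×micro: -2; S1 reads c1=1 → after 3×micro: 1; S2 reads c1=1 → after 1×micro: 7/8 ⇒ (c0=-2, c1=1, c2=7/8)
macro 5: S0 reads c1=1 → after 2×micro: -2; S1 reads c1=1 → after 3×micro: 1; S2 reads c1=1 → after 1×micro: 23/16 ⇒ (c0=-2, c1=1, c2=23/16)
macro 6: S0 reads c1=1 → after 2×micro: -2; S1 reads c1=1 → after 3×micro: 1; S2 reads c1=1 → after 1×micro: 55/32 ⇒ (c0=-2, c1=1, c2=55/32)
macro 7: S0 reads c1=1 → after 2×micro: -2; S1 reads c1=1 → after 3×micro: 1; S2 reads c1=1 → after 1×micro: 119/64 ⇒ (c0=-2, c1=1, c2=119/64)

c0 at macro-step 7 = -2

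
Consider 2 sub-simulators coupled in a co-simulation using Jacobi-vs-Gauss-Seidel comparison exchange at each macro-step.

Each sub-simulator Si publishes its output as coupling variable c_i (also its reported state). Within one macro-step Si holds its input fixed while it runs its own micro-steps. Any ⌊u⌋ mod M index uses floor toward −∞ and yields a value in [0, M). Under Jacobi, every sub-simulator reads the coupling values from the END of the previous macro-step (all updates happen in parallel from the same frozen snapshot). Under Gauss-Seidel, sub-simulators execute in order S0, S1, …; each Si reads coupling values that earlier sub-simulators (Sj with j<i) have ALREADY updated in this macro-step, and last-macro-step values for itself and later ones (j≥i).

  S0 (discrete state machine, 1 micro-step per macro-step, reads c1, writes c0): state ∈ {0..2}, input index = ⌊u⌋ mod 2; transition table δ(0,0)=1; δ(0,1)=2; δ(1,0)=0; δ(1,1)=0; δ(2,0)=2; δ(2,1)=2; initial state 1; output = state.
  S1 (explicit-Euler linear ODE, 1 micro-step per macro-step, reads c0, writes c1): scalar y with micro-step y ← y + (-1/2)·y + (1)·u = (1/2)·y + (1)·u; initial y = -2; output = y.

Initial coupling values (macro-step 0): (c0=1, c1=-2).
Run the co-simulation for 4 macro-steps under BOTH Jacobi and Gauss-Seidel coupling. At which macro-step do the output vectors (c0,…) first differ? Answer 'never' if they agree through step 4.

[Jacobi] macro 1: S0 reads c1=-2 → after 1×micro: 0; S1 reads c0=1 → after 1×micro: 0 ⇒ (c0=0, c1=0)
[Jacobi] macro 2: S0 reads c1=0 → after 1×micro: 1; S1 reads c0=0 → after 1×micro: 0 ⇒ (c0=1, c1=0)
[Jacobi] macro 3: S0 reads c1=0 → after 1×micro: 0; S1 reads c0=1 → after 1×micro: 1 ⇒ (c0=0, c1=1)
[Jacobi] macro 4: S0 reads c1=1 → after 1×micro: 2; S1 reads c0=0 → after 1×micro: 1/2 ⇒ (c0=2, c1=1/2)
[Gauss-Seidel] macro 1: S0 reads c1=-2 → after 1×micro: 0; S1 reads c0=0 → after 1×micro: -1 ⇒ (c0=0, c1=-1)
[Gauss-Seidel] macro 2: S0 reads c1=-1 → after 1×micro: 2; S1 reads c0=2 → after 1×micro: 3/2 ⇒ (c0=2, c1=3/2)
[Gauss-Seidel] macro 3: S0 reads c1=3/2 → after 1×micro: 2; S1 reads c0=2 → after 1×micro: 11/4 ⇒ (c0=2, c1=11/4)
[Gauss-Seidel] macro 4: S0 reads c1=11/4 → after 1×micro: 2; S1 reads c0=2 → after 1×micro: 27/8 ⇒ (c0=2, c1=27/8)

first divergence at macro-step: 1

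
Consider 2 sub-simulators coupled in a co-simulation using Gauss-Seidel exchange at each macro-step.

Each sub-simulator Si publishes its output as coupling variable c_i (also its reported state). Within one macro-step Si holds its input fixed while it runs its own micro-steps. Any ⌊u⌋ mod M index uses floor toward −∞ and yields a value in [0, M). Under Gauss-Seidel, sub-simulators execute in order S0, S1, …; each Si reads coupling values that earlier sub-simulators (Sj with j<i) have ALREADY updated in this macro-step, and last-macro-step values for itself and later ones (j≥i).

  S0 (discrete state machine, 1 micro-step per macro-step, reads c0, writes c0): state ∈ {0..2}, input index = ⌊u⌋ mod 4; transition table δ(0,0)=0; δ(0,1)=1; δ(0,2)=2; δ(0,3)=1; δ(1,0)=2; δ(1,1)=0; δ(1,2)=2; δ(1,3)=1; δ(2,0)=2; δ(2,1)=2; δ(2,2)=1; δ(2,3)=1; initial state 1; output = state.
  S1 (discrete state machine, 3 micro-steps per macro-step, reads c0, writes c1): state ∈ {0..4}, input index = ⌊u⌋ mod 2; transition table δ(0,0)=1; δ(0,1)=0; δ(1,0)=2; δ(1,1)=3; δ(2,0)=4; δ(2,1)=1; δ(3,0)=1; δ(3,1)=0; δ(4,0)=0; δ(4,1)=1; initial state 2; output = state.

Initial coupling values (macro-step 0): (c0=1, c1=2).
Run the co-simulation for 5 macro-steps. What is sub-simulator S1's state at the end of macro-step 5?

S1 state at macro-step 5 = 1

macro 1: S0 reads c0=1 → after 1×micro: 0; S1 reads c0=0 → after 3×micro: 1 ⇒ (c0=0, c1=1)
macro 2: S0 reads c0=0 → after 1×micro: 0; S1 reads c0=0 → after 3×micro: 0 ⇒ (c0=0, c1=0)
macro 3: S0 reads c0=0 → after 1×micro: 0; S1 reads c0=0 → after 3×micro: 4 ⇒ (c0=0, c1=4)
macro 4: S0 reads c0=0 → after 1×micro: 0; S1 reads c0=0 → after 3×micro: 2 ⇒ (c0=0, c1=2)
macro 5: S0 reads c0=0 → after 1×micro: 0; S1 reads c0=0 → after 3×micro: 1 ⇒ (c0=0, c1=1)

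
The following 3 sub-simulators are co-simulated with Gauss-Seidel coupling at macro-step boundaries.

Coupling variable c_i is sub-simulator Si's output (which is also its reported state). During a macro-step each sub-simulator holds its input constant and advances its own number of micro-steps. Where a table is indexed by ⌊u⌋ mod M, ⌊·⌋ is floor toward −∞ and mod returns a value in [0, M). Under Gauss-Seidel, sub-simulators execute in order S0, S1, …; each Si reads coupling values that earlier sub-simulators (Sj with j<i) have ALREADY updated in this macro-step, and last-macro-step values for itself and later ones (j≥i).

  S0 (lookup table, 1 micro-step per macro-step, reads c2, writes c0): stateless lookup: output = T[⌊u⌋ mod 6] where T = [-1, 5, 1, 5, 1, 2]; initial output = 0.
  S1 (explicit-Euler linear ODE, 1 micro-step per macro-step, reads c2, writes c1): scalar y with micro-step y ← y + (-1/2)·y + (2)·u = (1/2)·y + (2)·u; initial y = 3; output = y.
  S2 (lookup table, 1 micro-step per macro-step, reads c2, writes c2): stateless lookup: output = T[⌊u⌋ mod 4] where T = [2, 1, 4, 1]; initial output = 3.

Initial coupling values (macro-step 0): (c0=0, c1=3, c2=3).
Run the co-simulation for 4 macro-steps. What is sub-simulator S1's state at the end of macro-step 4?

S1 state at macro-step 4 = 71/16

macro 1: S0 reads c2=3 → after 1×micro: 5; S1 reads c2=3 → after 1×micro: 15/2; S2 reads c2=3 → after 1×micro: 1 ⇒ (c0=5, c1=15/2, c2=1)
macro 2: S0 reads c2=1 → after 1×micro: 5; S1 reads c2=1 → after 1×micro: 23/4; S2 reads c2=1 → after 1×micro: 1 ⇒ (c0=5, c1=23/4, c2=1)
macro 3: S0 reads c2=1 → after 1×micro: 5; S1 reads c2=1 → after 1×micro: 39/8; S2 reads c2=1 → after 1×micro: 1 ⇒ (c0=5, c1=39/8, c2=1)
macro 4: S0 reads c2=1 → after 1×micro: 5; S1 reads c2=1 → after 1×micro: 71/16; S2 reads c2=1 → after 1×micro: 1 ⇒ (c0=5, c1=71/16, c2=1)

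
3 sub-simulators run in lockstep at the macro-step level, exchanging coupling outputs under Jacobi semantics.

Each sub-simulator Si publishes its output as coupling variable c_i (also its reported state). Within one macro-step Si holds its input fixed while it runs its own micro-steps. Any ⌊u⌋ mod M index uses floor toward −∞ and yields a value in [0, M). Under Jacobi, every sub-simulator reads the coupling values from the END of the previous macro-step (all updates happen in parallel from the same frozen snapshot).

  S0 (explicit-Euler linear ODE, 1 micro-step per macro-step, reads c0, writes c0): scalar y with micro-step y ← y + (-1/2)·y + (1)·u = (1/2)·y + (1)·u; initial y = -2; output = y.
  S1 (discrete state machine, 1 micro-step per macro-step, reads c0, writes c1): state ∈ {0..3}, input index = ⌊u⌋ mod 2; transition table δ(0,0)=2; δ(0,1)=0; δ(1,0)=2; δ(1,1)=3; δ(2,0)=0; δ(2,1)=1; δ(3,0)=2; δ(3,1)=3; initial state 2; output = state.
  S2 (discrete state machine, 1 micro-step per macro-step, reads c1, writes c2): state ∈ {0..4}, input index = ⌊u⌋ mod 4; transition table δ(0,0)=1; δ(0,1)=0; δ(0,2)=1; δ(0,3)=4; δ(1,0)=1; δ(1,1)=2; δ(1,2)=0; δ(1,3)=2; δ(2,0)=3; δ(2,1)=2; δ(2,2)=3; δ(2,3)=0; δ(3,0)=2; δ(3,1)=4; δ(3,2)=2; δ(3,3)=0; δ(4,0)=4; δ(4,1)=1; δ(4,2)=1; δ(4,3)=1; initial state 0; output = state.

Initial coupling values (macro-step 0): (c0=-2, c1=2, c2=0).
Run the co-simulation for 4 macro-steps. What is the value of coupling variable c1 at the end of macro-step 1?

c1 at macro-step 1 = 0

macro 1: S0 reads c0=-2 → after 1×micro: -3; S1 reads c0=-2 → after 1×micro: 0; S2 reads c1=2 → after 1×micro: 1 ⇒ (c0=-3, c1=0, c2=1)
macro 2: S0 reads c0=-3 → after 1×micro: -9/2; S1 reads c0=-3 → after 1×micro: 0; S2 reads c1=0 → after 1×micro: 1 ⇒ (c0=-9/2, c1=0, c2=1)
macro 3: S0 reads c0=-9/2 → after 1×micro: -27/4; S1 reads c0=-9/2 → after 1×micro: 0; S2 reads c1=0 → after 1×micro: 1 ⇒ (c0=-27/4, c1=0, c2=1)
macro 4: S0 reads c0=-27/4 → after 1×micro: -81/8; S1 reads c0=-27/4 → after 1×micro: 0; S2 reads c1=0 → after 1×micro: 1 ⇒ (c0=-81/8, c1=0, c2=1)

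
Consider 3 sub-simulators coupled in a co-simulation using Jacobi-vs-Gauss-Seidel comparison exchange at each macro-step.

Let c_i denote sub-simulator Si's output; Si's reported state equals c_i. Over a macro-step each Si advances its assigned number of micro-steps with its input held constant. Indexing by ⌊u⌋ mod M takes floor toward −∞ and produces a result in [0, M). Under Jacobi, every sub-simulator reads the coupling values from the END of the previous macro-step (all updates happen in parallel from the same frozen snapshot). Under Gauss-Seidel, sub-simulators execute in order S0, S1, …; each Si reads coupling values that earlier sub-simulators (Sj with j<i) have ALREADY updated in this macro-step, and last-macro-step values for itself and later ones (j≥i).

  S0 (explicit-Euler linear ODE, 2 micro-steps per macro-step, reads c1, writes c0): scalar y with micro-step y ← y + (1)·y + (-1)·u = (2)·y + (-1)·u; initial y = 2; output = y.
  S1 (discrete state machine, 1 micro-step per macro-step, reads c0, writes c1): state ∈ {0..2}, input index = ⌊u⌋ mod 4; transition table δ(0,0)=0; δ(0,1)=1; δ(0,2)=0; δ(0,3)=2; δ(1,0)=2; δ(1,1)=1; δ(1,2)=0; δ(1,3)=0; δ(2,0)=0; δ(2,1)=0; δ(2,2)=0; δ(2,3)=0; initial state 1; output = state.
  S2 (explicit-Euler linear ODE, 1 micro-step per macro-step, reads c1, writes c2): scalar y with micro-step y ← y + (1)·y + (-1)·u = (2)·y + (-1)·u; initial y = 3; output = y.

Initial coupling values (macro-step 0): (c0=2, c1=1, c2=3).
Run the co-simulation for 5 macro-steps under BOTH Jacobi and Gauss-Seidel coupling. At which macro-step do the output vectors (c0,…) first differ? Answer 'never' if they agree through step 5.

[Jacobi] macro 1: S0 reads c1=1 → after 2×micro: 5; S1 reads c0=2 → after 1×micro: 0; S2 reads c1=1 → after 1×micro: 5 ⇒ (c0=5, c1=0, c2=5)
[Jacobi] macro 2: S0 reads c1=0 → after 2×micro: 20; S1 reads c0=5 → after 1×micro: 1; S2 reads c1=0 → after 1×micro: 10 ⇒ (c0=20, c1=1, c2=10)
[Jacobi] macro 3: S0 reads c1=1 → after 2×micro: 77; S1 reads c0=20 → after 1×micro: 2; S2 reads c1=1 → after 1×micro: 19 ⇒ (c0=77, c1=2, c2=19)
[Jacobi] macro 4: S0 reads c1=2 → after 2×micro: 302; S1 reads c0=77 → after 1×micro: 0; S2 reads c1=2 → after 1×micro: 36 ⇒ (c0=302, c1=0, c2=36)
[Jacobi] macro 5: S0 reads c1=0 → after 2×micro: 1208; S1 reads c0=302 → after 1×micro: 0; S2 reads c1=0 → after 1×micro: 72 ⇒ (c0=1208, c1=0, c2=72)
[Gauss-Seidel] macro 1: S0 reads c1=1 → after 2×micro: 5; S1 reads c0=5 → after 1×micro: 1; S2 reads c1=1 → after 1×micro: 5 ⇒ (c0=5, c1=1, c2=5)
[Gauss-Seidel] macro 2: S0 reads c1=1 → after 2×micro: 17; S1 reads c0=17 → after 1×micro: 1; S2 reads c1=1 → after 1×micro: 9 ⇒ (c0=17, c1=1, c2=9)
[Gauss-Seidel] macro 3: S0 reads c1=1 → after 2×micro: 65; S1 reads c0=65 → after 1×micro: 1; S2 reads c1=1 → after 1×micro: 17 ⇒ (c0=65, c1=1, c2=17)
[Gauss-Seidel] macro 4: S0 reads c1=1 → after 2×micro: 257; S1 reads c0=257 → after 1×micro: 1; S2 reads c1=1 → after 1×micro: 33 ⇒ (c0=257, c1=1, c2=33)
[Gauss-Seidel] macro 5: S0 reads c1=1 → after 2×micro: 1025; S1 reads c0=1025 → after 1×micro: 1; S2 reads c1=1 → after 1×micro: 65 ⇒ (c0=1025, c1=1, c2=65)

first divergence at macro-step: 1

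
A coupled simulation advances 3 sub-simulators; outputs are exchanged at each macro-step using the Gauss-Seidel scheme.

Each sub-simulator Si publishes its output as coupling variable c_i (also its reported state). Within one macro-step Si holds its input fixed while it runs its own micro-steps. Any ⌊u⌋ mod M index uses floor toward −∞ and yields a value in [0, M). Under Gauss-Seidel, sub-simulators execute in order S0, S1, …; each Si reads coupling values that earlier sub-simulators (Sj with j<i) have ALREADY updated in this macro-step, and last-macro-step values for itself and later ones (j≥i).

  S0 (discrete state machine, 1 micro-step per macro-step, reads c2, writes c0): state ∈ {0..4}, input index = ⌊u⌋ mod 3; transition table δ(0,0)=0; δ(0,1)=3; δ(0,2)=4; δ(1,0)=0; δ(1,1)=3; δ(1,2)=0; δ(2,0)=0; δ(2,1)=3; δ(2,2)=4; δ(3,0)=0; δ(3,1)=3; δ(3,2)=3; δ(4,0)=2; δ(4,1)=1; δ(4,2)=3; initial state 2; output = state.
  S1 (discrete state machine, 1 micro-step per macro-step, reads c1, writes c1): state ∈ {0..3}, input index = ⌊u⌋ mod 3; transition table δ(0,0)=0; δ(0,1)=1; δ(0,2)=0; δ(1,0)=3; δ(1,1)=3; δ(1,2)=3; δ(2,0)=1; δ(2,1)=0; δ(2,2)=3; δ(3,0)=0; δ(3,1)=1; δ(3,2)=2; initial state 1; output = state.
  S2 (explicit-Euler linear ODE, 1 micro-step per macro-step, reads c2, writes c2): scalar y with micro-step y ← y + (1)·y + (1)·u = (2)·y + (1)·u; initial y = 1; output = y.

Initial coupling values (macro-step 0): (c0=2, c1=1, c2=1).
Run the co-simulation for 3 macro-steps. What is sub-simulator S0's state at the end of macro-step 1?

S0 state at macro-step 1 = 3

macro 1: S0 reads c2=1 → after 1×micro: 3; S1 reads c1=1 → after 1×micro: 3; S2 reads c2=1 → after 1×micro: 3 ⇒ (c0=3, c1=3, c2=3)
macro 2: S0 reads c2=3 → after 1×micro: 0; S1 reads c1=3 → after 1×micro: 0; S2 reads c2=3 → after 1×micro: 9 ⇒ (c0=0, c1=0, c2=9)
macro 3: S0 reads c2=9 → after 1×micro: 0; S1 reads c1=0 → after 1×micro: 0; S2 reads c2=9 → after 1×micro: 27 ⇒ (c0=0, c1=0, c2=27)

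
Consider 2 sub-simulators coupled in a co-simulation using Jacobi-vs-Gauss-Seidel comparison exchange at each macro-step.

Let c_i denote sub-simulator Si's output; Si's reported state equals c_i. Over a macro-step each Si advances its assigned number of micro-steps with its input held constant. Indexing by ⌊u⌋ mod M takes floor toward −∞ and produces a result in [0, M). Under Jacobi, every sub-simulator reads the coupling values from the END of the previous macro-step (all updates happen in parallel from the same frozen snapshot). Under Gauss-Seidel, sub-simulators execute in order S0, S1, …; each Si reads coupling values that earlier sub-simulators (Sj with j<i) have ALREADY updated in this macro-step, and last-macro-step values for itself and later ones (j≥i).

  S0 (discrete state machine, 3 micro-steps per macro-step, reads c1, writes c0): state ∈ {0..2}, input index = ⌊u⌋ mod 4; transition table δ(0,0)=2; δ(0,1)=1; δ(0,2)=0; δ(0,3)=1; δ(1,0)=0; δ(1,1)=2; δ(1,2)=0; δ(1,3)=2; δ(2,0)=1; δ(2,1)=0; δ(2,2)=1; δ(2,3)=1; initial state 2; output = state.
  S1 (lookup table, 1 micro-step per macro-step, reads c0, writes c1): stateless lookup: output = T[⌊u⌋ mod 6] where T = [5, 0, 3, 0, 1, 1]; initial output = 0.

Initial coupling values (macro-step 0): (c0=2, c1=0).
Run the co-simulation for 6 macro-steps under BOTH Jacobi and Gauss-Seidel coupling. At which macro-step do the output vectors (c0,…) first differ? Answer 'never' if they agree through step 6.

[Jacobi] macro 1: S0 reads c1=0 → after 3×micro: 2; S1 reads c0=2 → after 1×micro: 3 ⇒ (c0=2, c1=3)
[Jacobi] macro 2: S0 reads c1=3 → after 3×micro: 1; S1 reads c0=2 → after 1×micro: 3 ⇒ (c0=1, c1=3)
[Jacobi] macro 3: S0 reads c1=3 → after 3×micro: 2; S1 reads c0=1 → after 1×micro: 0 ⇒ (c0=2, c1=0)
[Jacobi] macro 4: S0 reads c1=0 → after 3×micro: 2; S1 reads c0=2 → after 1×micro: 3 ⇒ (c0=2, c1=3)
[Jacobi] macro 5: S0 reads c1=3 → after 3×micro: 1; S1 reads c0=2 → after 1×micro: 3 ⇒ (c0=1, c1=3)
[Jacobi] macro 6: S0 reads c1=3 → after 3×micro: 2; S1 reads c0=1 → after 1×micro: 0 ⇒ (c0=2, c1=0)
[Gauss-Seidel] macro 1: S0 reads c1=0 → after 3×micro: 2; S1 reads c0=2 → after 1×micro: 3 ⇒ (c0=2, c1=3)
[Gauss-Seidel] macro 2: S0 reads c1=3 → after 3×micro: 1; S1 reads c0=1 → after 1×micro: 0 ⇒ (c0=1, c1=0)
[Gauss-Seidel] macro 3: S0 reads c1=0 → after 3×micro: 1; S1 reads c0=1 → after 1×micro: 0 ⇒ (c0=1, c1=0)
[Gauss-Seidel] macro 4: S0 reads c1=0 → after 3×micro: 1; S1 reads c0=1 → after 1×micro: 0 ⇒ (c0=1, c1=0)
[Gauss-Seidel] macro 5: S0 reads c1=0 → after 3×micro: 1; S1 reads c0=1 → after 1×micro: 0 ⇒ (c0=1, c1=0)
[Gauss-Seidel] macro 6: S0 reads c1=0 → after 3×micro: 1; S1 reads c0=1 → after 1×micro: 0 ⇒ (c0=1, c1=0)

first divergence at macro-step: 2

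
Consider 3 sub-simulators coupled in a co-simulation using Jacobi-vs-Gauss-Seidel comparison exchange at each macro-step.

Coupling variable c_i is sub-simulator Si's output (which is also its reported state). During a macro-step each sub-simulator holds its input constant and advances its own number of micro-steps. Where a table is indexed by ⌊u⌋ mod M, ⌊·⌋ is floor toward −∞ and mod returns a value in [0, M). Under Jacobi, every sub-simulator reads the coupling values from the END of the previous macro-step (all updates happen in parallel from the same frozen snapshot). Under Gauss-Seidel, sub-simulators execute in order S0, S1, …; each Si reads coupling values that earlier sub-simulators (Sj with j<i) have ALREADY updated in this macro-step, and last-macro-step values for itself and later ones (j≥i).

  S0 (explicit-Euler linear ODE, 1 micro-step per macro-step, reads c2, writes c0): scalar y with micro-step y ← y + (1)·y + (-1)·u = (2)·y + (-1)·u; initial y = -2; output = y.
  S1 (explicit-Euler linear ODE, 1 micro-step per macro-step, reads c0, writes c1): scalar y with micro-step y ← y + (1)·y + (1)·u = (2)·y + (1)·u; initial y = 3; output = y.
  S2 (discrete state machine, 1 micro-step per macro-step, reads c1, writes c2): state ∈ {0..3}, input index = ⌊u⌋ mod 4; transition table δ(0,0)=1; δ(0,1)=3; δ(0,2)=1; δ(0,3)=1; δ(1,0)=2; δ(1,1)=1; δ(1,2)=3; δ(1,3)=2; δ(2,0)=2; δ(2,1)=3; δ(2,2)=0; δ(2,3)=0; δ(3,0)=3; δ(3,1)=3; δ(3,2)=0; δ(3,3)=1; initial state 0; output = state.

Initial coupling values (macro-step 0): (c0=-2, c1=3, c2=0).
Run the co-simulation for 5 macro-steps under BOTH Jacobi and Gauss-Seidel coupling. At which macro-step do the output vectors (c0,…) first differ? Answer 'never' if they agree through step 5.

[Jacobi] macro 1: S0 reads c2=0 → after 1×micro: -4; S1 reads c0=-2 → after 1×micro: 4; S2 reads c1=3 → after 1×micro: 1 ⇒ (c0=-4, c1=4, c2=1)
[Jacobi] macro 2: S0 reads c2=1 → after 1×micro: -9; S1 reads c0=-4 → after 1×micro: 4; S2 reads c1=4 → after 1×micro: 2 ⇒ (c0=-9, c1=4, c2=2)
[Jacobi] macro 3: S0 reads c2=2 → after 1×micro: -20; S1 reads c0=-9 → after 1×micro: -1; S2 reads c1=4 → after 1×micro: 2 ⇒ (c0=-20, c1=-1, c2=2)
[Jacobi] macro 4: S0 reads c2=2 → after 1×micro: -42; S1 reads c0=-20 → after 1×micro: -22; S2 reads c1=-1 → after 1×micro: 0 ⇒ (c0=-42, c1=-22, c2=0)
[Jacobi] macro 5: S0 reads c2=0 → after 1×micro: -84; S1 reads c0=-42 → after 1×micro: -86; S2 reads c1=-22 → after 1×micro: 1 ⇒ (c0=-84, c1=-86, c2=1)
[Gauss-Seidel] macro 1: S0 reads c2=0 → after 1×micro: -4; S1 reads c0=-4 → after 1×micro: 2; S2 reads c1=2 → after 1×micro: 1 ⇒ (c0=-4, c1=2, c2=1)
[Gauss-Seidel] macro 2: S0 reads c2=1 → after 1×micro: -9; S1 reads c0=-9 → after 1×micro: -5; S2 reads c1=-5 → after 1×micro: 2 ⇒ (c0=-9, c1=-5, c2=2)
[Gauss-Seidel] macro 3: S0 reads c2=2 → after 1×micro: -20; S1 reads c0=-20 → after 1×micro: -30; S2 reads c1=-30 → after 1×micro: 0 ⇒ (c0=-20, c1=-30, c2=0)
[Gauss-Seidel] macro 4: S0 reads c2=0 → after 1×micro: -40; S1 reads c0=-40 → after 1×micro: -100; S2 reads c1=-100 → after 1×micro: 1 ⇒ (c0=-40, c1=-100, c2=1)
[Gauss-Seidel] macro 5: S0 reads c2=1 → after 1×micro: -81; S1 reads c0=-81 → after 1×micro: -281; S2 reads c1=-281 → after 1×micro: 2 ⇒ (c0=-81, c1=-281, c2=2)

first divergence at macro-step: 1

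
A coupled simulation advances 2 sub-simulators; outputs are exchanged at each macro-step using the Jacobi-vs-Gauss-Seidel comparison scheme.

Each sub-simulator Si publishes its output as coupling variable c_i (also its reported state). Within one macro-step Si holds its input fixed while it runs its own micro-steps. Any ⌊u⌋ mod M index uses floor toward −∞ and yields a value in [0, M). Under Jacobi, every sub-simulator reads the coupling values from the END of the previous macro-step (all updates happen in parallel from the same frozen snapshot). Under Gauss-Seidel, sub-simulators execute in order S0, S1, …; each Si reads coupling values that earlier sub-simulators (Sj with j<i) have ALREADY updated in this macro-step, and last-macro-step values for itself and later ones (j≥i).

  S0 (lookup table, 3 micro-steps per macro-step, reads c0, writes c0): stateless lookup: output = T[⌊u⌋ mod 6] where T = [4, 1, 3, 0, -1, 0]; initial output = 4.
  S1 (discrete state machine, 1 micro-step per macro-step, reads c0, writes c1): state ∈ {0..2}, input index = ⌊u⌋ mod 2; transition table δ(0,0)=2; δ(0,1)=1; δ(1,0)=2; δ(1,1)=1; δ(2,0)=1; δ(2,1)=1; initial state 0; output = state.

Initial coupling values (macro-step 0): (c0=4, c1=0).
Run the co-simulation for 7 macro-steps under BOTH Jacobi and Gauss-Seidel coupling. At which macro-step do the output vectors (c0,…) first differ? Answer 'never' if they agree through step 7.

[Jacobi] macro 1: S0 reads c0=4 → after 3×micro: -1; S1 reads c0=4 → after 1×micro: 2 ⇒ (c0=-1, c1=2)
[Jacobi] macro 2: S0 reads c0=-1 → after 3×micro: 0; S1 reads c0=-1 → after 1×micro: 1 ⇒ (c0=0, c1=1)
[Jacobi] macro 3: S0 reads c0=0 → after 3×micro: 4; S1 reads c0=0 → after 1×micro: 2 ⇒ (c0=4, c1=2)
[Jacobi] macro 4: S0 reads c0=4 → after 3×micro: -1; S1 reads c0=4 → after 1×micro: 1 ⇒ (c0=-1, c1=1)
[Jacobi] macro 5: S0 reads c0=-1 → after 3×micro: 0; S1 reads c0=-1 → after 1×micro: 1 ⇒ (c0=0, c1=1)
[Jacobi] macro 6: S0 reads c0=0 → after 3×micro: 4; S1 reads c0=0 → after 1×micro: 2 ⇒ (c0=4, c1=2)
[Jacobi] macro 7: S0 reads c0=4 → after 3×micro: -1; S1 reads c0=4 → after 1×micro: 1 ⇒ (c0=-1, c1=1)
[Gauss-Seidel] macro 1: S0 reads c0=4 → after 3×micro: -1; S1 reads c0=-1 → after 1×micro: 1 ⇒ (c0=-1, c1=1)
[Gauss-Seidel] macro 2: S0 reads c0=-1 → after 3×micro: 0; S1 reads c0=0 → after 1×micro: 2 ⇒ (c0=0, c1=2)
[Gauss-Seidel] macro 3: S0 reads c0=0 → after 3×micro: 4; S1 reads c0=4 → after 1×micro: 1 ⇒ (c0=4, c1=1)
[Gauss-Seidel] macro 4: S0 reads c0=4 → after 3×micro: -1; S1 reads c0=-1 → after 1×micro: 1 ⇒ (c0=-1, c1=1)
[Gauss-Seidel] macro 5: S0 reads c0=-1 → after 3×micro: 0; S1 reads c0=0 → after 1×micro: 2 ⇒ (c0=0, c1=2)
[Gauss-Seidel] macro 6: S0 reads c0=0 → after 3×micro: 4; S1 reads c0=4 → after 1×micro: 1 ⇒ (c0=4, c1=1)
[Gauss-Seidel] macro 7: S0 reads c0=4 → after 3×micro: -1; S1 reads c0=-1 → after 1×micro: 1 ⇒ (c0=-1, c1=1)

first divergence at macro-step: 1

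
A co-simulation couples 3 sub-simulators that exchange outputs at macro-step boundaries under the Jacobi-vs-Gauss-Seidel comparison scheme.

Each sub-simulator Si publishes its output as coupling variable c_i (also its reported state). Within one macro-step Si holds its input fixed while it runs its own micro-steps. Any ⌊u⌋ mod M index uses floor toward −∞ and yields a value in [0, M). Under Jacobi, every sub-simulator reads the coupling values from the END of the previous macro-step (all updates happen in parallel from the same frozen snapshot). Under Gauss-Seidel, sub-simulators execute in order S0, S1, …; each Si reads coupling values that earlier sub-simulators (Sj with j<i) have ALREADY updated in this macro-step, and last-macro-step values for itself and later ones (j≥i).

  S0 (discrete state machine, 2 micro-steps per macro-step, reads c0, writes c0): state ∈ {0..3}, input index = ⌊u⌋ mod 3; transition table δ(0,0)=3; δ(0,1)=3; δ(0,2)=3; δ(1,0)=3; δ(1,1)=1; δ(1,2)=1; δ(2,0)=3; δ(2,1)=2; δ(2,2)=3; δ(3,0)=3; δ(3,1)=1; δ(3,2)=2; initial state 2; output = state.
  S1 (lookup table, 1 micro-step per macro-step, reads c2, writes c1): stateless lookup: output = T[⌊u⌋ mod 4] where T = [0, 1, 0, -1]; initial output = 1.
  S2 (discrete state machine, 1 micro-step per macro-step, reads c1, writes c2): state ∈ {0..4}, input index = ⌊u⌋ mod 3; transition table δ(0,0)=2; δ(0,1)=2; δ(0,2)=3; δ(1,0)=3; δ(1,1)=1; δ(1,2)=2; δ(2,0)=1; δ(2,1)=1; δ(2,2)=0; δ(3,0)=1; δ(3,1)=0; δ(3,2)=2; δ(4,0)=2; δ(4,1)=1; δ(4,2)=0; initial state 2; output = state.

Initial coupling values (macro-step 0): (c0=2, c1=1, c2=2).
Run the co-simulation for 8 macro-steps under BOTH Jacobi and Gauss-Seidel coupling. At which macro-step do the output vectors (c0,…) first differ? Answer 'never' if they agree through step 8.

first divergence at macro-step: 2

[Jacobi] macro 1: S0 reads c0=2 → after 2×micro: 2; S1 reads c2=2 → after 1×micro: 0; S2 reads c1=1 → after 1×micro: 1 ⇒ (c0=2, c1=0, c2=1)
[Jacobi] macro 2: S0 reads c0=2 → after 2×micro: 2; S1 reads c2=1 → after 1×micro: 1; S2 reads c1=0 → after 1×micro: 3 ⇒ (c0=2, c1=1, c2=3)
[Jacobi] macro 3: S0 reads c0=2 → after 2×micro: 2; S1 reads c2=3 → after 1×micro: -1; S2 reads c1=1 → after 1×micro: 0 ⇒ (c0=2, c1=-1, c2=0)
[Jacobi] macro 4: S0 reads c0=2 → after 2×micro: 2; S1 reads c2=0 → after 1×micro: 0; S2 reads c1=-1 → after 1×micro: 3 ⇒ (c0=2, c1=0, c2=3)
[Jacobi] macro 5: S0 reads c0=2 → after 2×micro: 2; S1 reads c2=3 → after 1×micro: -1; S2 reads c1=0 → after 1×micro: 1 ⇒ (c0=2, c1=-1, c2=1)
[Jacobi] macro 6: S0 reads c0=2 → after 2×micro: 2; S1 reads c2=1 → after 1×micro: 1; S2 reads c1=-1 → after 1×micro: 2 ⇒ (c0=2, c1=1, c2=2)
[Jacobi] macro 7: S0 reads c0=2 → after 2×micro: 2; S1 reads c2=2 → after 1×micro: 0; S2 reads c1=1 → after 1×micro: 1 ⇒ (c0=2, c1=0, c2=1)
[Jacobi] macro 8: S0 reads c0=2 → after 2×micro: 2; S1 reads c2=1 → after 1×micro: 1; S2 reads c1=0 → after 1×micro: 3 ⇒ (c0=2, c1=1, c2=3)
[Gauss-Seidel] macro 1: S0 reads c0=2 → after 2×micro: 2; S1 reads c2=2 → after 1×micro: 0; S2 reads c1=0 → after 1×micro: 1 ⇒ (c0=2, c1=0, c2=1)
[Gauss-Seidel] macro 2: S0 reads c0=2 → after 2×micro: 2; S1 reads c2=1 → after 1×micro: 1; S2 reads c1=1 → after 1×micro: 1 ⇒ (c0=2, c1=1, c2=1)
[Gauss-Seidel] macro 3: S0 reads c0=2 → after 2×micro: 2; S1 reads c2=1 → after 1×micro: 1; S2 reads c1=1 → after 1×micro: 1 ⇒ (c0=2, c1=1, c2=1)
[Gauss-Seidel] macro 4: S0 reads c0=2 → after 2×micro: 2; S1 reads c2=1 → after 1×micro: 1; S2 reads c1=1 → after 1×micro: 1 ⇒ (c0=2, c1=1, c2=1)
[Gauss-Seidel] macro 5: S0 reads c0=2 → after 2×micro: 2; S1 reads c2=1 → after 1×micro: 1; S2 reads c1=1 → after 1×micro: 1 ⇒ (c0=2, c1=1, c2=1)
[Gauss-Seidel] macro 6: S0 reads c0=2 → after 2×micro: 2; S1 reads c2=1 → after 1×micro: 1; S2 reads c1=1 → after 1×micro: 1 ⇒ (c0=2, c1=1, c2=1)
[Gauss-Seidel] macro 7: S0 reads c0=2 → after 2×micro: 2; S1 reads c2=1 → after 1×micro: 1; S2 reads c1=1 → after 1×micro: 1 ⇒ (c0=2, c1=1, c2=1)
[Gauss-Seidel] macro 8: S0 reads c0=2 → after 2×micro: 2; S1 reads c2=1 → after 1×micro: 1; S2 reads c1=1 → after 1×micro: 1 ⇒ (c0=2, c1=1, c2=1)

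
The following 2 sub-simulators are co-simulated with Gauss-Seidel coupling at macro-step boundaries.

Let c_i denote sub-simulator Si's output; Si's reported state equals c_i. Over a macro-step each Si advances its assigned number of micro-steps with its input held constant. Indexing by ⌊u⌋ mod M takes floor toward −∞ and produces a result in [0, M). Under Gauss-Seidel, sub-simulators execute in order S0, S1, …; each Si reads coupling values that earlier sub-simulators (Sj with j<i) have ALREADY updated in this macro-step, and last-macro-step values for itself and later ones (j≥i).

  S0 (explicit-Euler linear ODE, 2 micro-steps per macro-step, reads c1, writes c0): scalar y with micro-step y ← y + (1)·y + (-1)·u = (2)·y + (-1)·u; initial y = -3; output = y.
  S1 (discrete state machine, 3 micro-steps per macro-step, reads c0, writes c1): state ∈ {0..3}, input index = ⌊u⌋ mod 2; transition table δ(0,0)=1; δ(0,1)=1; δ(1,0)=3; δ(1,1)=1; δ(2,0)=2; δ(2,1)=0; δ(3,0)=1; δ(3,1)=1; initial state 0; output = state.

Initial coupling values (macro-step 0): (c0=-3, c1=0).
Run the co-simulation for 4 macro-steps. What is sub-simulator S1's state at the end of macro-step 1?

S1 state at macro-step 1 = 1

macro 1: S0 reads c1=0 → after 2×micro: -12; S1 reads c0=-12 → after 3×micro: 1 ⇒ (c0=-12, c1=1)
macro 2: S0 reads c1=1 → after 2×micro: -51; S1 reads c0=-51 → after 3×micro: 1 ⇒ (c0=-51, c1=1)
macro 3: S0 reads c1=1 → after 2×micro: -207; S1 reads c0=-207 → after 3×micro: 1 ⇒ (c0=-207, c1=1)
macro 4: S0 reads c1=1 → after 2×micro: -831; S1 reads c0=-831 → after 3×micro: 1 ⇒ (c0=-831, c1=1)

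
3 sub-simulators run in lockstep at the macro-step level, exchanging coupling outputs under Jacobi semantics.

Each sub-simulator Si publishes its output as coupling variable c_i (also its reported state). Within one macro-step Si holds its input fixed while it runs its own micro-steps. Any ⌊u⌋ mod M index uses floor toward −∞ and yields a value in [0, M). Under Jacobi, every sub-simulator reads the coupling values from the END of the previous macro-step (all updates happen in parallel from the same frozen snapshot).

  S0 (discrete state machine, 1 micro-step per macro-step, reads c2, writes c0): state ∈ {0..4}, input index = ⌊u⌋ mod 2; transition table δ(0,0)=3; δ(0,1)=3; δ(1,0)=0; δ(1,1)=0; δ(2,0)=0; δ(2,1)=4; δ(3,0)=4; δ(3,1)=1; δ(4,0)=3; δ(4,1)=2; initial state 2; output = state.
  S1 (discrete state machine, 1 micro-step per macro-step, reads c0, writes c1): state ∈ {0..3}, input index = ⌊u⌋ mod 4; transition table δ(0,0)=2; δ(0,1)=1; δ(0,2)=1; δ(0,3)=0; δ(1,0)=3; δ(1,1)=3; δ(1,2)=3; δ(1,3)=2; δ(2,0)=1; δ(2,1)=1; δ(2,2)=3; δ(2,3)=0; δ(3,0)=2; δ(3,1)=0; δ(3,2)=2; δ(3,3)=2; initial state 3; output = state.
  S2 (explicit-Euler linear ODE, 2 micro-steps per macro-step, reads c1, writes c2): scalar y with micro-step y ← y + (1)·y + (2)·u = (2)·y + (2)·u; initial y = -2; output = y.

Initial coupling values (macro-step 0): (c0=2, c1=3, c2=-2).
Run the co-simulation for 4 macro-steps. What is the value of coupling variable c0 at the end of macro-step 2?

macro 1: S0 reads c2=-2 → after 1×micro: 0; S1 reads c0=2 → after 1×micro: 2; S2 reads c1=3 → after 2×micro: 10 ⇒ (c0=0, c1=2, c2=10)
macro 2: S0 reads c2=10 → after 1×micro: 3; S1 reads c0=0 → after 1×micro: 1; S2 reads c1=2 → after 2×micro: 52 ⇒ (c0=3, c1=1, c2=52)
macro 3: S0 reads c2=52 → after 1×micro: 4; S1 reads c0=3 → after 1×micro: 2; S2 reads c1=1 → after 2×micro: 214 ⇒ (c0=4, c1=2, c2=214)
macro 4: S0 reads c2=214 → after 1×micro: 3; S1 reads c0=4 → after 1×micro: 1; S2 reads c1=2 → after 2×micro: 868 ⇒ (c0=3, c1=1, c2=868)

c0 at macro-step 2 = 3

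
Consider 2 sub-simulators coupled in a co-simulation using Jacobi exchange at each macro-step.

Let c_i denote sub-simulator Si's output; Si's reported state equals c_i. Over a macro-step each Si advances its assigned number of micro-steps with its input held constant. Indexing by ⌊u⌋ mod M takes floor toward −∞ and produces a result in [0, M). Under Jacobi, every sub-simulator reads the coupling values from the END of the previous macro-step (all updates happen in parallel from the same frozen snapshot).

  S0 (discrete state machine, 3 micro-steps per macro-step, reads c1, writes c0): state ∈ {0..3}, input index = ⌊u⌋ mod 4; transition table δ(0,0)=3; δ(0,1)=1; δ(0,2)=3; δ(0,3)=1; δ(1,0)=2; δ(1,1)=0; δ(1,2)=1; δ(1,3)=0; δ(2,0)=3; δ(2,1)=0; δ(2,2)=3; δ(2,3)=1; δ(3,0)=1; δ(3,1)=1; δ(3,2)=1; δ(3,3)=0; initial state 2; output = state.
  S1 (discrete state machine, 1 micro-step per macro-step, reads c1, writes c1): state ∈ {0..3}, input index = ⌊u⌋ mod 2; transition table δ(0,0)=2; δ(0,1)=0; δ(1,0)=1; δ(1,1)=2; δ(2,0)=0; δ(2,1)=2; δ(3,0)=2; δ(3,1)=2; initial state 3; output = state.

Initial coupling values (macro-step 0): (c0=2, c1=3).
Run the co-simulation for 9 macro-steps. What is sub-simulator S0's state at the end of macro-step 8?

macro 1: S0 reads c1=3 → after 3×micro: 1; S1 reads c1=3 → after 1×micro: 2 ⇒ (c0=1, c1=2)
macro 2: S0 reads c1=2 → after 3×micro: 1; S1 reads c1=2 → after 1×micro: 0 ⇒ (c0=1, c1=0)
macro 3: S0 reads c1=0 → after 3×micro: 1; S1 reads c1=0 → after 1×micro: 2 ⇒ (c0=1, c1=2)
macro 4: S0 reads c1=2 → after 3×micro: 1; S1 reads c1=2 → after 1×micro: 0 ⇒ (c0=1, c1=0)
macro 5: S0 reads c1=0 → after 3×micro: 1; S1 reads c1=0 → after 1×micro: 2 ⇒ (c0=1, c1=2)
macro 6: S0 reads c1=2 → after 3×micro: 1; S1 reads c1=2 → after 1×micro: 0 ⇒ (c0=1, c1=0)
macro 7: S0 reads c1=0 → after 3×micro: 1; S1 reads c1=0 → after 1×micro: 2 ⇒ (c0=1, c1=2)
macro 8: S0 reads c1=2 → after 3×micro: 1; S1 reads c1=2 → after 1×micro: 0 ⇒ (c0=1, c1=0)
macro 9: S0 reads c1=0 → after 3×micro: 1; S1 reads c1=0 → after 1×micro: 2 ⇒ (c0=1, c1=2)

S0 state at macro-step 8 = 1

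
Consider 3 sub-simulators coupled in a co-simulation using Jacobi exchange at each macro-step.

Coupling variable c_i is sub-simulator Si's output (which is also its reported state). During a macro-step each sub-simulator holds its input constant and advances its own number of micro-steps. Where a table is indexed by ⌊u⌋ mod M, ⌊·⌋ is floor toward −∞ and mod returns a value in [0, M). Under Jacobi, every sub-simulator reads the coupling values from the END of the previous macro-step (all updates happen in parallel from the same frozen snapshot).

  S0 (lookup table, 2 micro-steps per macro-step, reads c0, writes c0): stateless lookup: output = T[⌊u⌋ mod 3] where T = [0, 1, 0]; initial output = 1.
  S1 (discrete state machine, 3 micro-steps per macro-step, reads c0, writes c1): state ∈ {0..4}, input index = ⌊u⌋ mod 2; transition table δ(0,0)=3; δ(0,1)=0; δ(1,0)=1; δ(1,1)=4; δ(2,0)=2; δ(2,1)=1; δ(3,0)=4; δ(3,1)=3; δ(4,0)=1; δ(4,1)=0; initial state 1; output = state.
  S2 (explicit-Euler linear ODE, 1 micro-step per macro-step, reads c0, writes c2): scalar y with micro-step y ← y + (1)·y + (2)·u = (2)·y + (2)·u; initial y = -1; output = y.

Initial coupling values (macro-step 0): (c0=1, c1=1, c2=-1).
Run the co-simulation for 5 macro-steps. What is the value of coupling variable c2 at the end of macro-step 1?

macro 1: S0 reads c0=1 → after 2×micro: 1; S1 reads c0=1 → after 3×micro: 0; S2 reads c0=1 → after 1×micro: 0 ⇒ (c0=1, c1=0, c2=0)
macro 2: S0 reads c0=1 → after 2×micro: 1; S1 reads c0=1 → after 3×micro: 0; S2 reads c0=1 → after 1×micro: 2 ⇒ (c0=1, c1=0, c2=2)
macro 3: S0 reads c0=1 → after 2×micro: 1; S1 reads c0=1 → after 3×micro: 0; S2 reads c0=1 → after 1×micro: 6 ⇒ (c0=1, c1=0, c2=6)
macro 4: S0 reads c0=1 → after 2×micro: 1; S1 reads c0=1 → after 3×micro: 0; S2 reads c0=1 → after 1×micro: 14 ⇒ (c0=1, c1=0, c2=14)
macro 5: S0 reads c0=1 → after 2×micro: 1; S1 reads c0=1 → after 3×micro: 0; S2 reads c0=1 → after 1×micro: 30 ⇒ (c0=1, c1=0, c2=30)

c2 at macro-step 1 = 0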